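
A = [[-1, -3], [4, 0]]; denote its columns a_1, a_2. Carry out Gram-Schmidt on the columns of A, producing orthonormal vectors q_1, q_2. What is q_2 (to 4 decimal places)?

a_1 = (-1, 4); ‖a_1‖ = 4.1231, so q_1 = (-0.2425, 0.9701).
q_1·a_2 = (-0.2425)·(-3) + 0.9701·0 = 0.7276.
u_2 = a_2 − 0.7276·q_1 = (-2.8235, -0.7059).
‖u_2‖ = 2.9104, so q_2 = (-0.9701, -0.2425).

q_2 = (-0.9701, -0.2425)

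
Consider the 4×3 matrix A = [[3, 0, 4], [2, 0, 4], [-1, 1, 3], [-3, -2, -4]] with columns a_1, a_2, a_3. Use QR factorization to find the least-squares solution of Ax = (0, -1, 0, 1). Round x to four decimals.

e_1 = a_1/‖a_1‖ = (3, 2, -1, -3)/4.7958 = (0.6255, 0.4170, -0.2085, -0.6255).
r_{12} = e_1·a_2 = 1.0426.
u_2 = a_2 − 1.0426·e_1 = (-0.6522, -0.4348, 1.2174, -1.3478).
‖u_2‖ = 1.9781, so e_2 = (-0.3297, -0.2198, 0.6154, -0.6814).
r_{13} = e_1·a_3 = 6.0469; r_{23} = e_2·a_3 = 2.3738.
u_3 = a_3 − 6.0469·e_1 − 2.3738·e_2 = (1.0000, 2.0000, 2.8000, 1.4000).
‖u_3‖ = 3.8471, so e_3 = (0.2599, 0.5199, 0.7278, 0.3639).
Qᵀb = (-1.0426, -0.4616, -0.1560).
Back-substitute: x_3 = -0.1560/3.8471 = -0.0405.
x_2 = (-0.4616 − 2.3738·(-0.0405))/1.9781 = -0.1847.
x_1 = (-1.0426 − 1.0426·(-0.1847) − 6.0469·(-0.0405))/4.7958 = -0.1261.

x = (-0.1261, -0.1847, -0.0405)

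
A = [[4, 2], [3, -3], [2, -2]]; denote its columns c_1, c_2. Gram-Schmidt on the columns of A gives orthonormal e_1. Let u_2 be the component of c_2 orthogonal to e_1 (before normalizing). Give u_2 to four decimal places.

c_1 = (4, 3, 2); ‖c_1‖ = 5.3852, so e_1 = (0.7428, 0.5571, 0.3714).
e_1·c_2 = 0.7428·2 + 0.5571·(-3) + 0.3714·(-2) = -0.9285.
u_2 = c_2 + 0.9285·e_1 = (2.6897, -2.4828, -1.6552).

u_2 = (2.6897, -2.4828, -1.6552)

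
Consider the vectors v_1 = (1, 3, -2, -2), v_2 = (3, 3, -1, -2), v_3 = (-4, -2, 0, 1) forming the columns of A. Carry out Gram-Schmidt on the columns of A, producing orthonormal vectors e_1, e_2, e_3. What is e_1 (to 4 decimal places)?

v_1 = (1, 3, -2, -2); ‖v_1‖ = 4.2426, so e_1 = (0.2357, 0.7071, -0.4714, -0.4714).

e_1 = (0.2357, 0.7071, -0.4714, -0.4714)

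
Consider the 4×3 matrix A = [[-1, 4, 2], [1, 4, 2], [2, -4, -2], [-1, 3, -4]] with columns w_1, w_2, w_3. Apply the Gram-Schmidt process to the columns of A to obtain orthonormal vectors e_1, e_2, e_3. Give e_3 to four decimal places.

w_1 = (-1, 1, 2, -1); ‖w_1‖ = 2.6458, so e_1 = (-0.3780, 0.3780, 0.7559, -0.3780).
e_1·w_2 = (-0.3780)·4 + 0.3780·4 + 0.7559·(-4) + (-0.3780)·3 = -4.1576.
u_2 = w_2 + 4.1576·e_1 = (2.4286, 5.5714, -0.8571, 1.4286).
‖u_2‖ = 6.3019, so e_2 = (0.3854, 0.8841, -0.1360, 0.2267).
e_1·w_3 = (-0.3780)·2 + 0.3780·2 + 0.7559·(-2) + (-0.3780)·(-4) = 0.0000; e_2·w_3 = 0.3854·2 + 0.8841·2 + (-0.1360)·(-2) + 0.2267·(-4) = 1.9042.
u_3 = w_3 + 0.0000·e_1 − 1.9042·e_2 = (1.2662, 0.3165, -1.7410, -4.4317).
‖u_3‖ = 4.9370, so e_3 = (0.2565, 0.0641, -0.3526, -0.8976).

e_3 = (0.2565, 0.0641, -0.3526, -0.8976)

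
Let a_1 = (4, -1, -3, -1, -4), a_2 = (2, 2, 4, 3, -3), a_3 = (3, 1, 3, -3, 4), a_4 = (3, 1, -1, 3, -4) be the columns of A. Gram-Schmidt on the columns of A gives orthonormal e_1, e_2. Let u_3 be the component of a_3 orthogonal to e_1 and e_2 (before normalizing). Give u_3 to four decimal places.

a_1 = (4, -1, -3, -1, -4); ‖a_1‖ = 6.5574, so e_1 = (0.6100, -0.1525, -0.4575, -0.1525, -0.6100).
e_1·a_2 = 0.6100·2 + (-0.1525)·2 + (-0.4575)·4 + (-0.1525)·3 + (-0.6100)·(-3) = 0.4575.
u_2 = a_2 − 0.4575·e_1 = (1.7209, 2.0698, 4.2093, 3.0698, -2.7209).
‖u_2‖ = 6.4646, so e_2 = (0.2662, 0.3202, 0.6511, 0.4749, -0.4209).
e_1·a_3 = 0.6100·3 + (-0.1525)·1 + (-0.4575)·3 + (-0.1525)·(-3) + (-0.6100)·4 = -1.6775; e_2·a_3 = 0.2662·3 + 0.3202·1 + 0.6511·3 + 0.4749·(-3) + (-0.4209)·4 = -0.0360.
u_3 = a_3 + 1.6775·e_1 + 0.0360·e_2 = (4.0328, 0.7557, 2.2560, -3.2387, 2.9616).

u_3 = (4.0328, 0.7557, 2.2560, -3.2387, 2.9616)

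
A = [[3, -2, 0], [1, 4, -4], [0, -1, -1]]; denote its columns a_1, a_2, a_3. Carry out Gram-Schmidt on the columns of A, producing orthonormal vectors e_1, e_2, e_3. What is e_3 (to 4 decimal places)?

e_3 = (0.0697, -0.2090, -0.9754)

a_1 = (3, 1, 0); ‖a_1‖ = 3.1623, so e_1 = (0.9487, 0.3162, 0.0000).
e_1·a_2 = 0.9487·(-2) + 0.3162·4 + 0.0000·(-1) = -0.6325.
u_2 = a_2 + 0.6325·e_1 = (-1.4000, 4.2000, -1.0000).
‖u_2‖ = 4.5387, so e_2 = (-0.3085, 0.9254, -0.2203).
e_1·a_3 = 0.9487·0 + 0.3162·(-4) + 0.0000·(-1) = -1.2649; e_2·a_3 = (-0.3085)·0 + 0.9254·(-4) + (-0.2203)·(-1) = -3.4812.
u_3 = a_3 + 1.2649·e_1 + 3.4812·e_2 = (0.1262, -0.3786, -1.7670).
‖u_3‖ = 1.8115, so e_3 = (0.0697, -0.2090, -0.9754).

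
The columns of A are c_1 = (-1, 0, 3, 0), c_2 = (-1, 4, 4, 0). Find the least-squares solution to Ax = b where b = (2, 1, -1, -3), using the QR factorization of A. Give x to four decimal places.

c_1 = (-1, 0, 3, 0); ‖c_1‖ = 3.1623, so e_1 = (-0.3162, 0.0000, 0.9487, 0.0000).
e_1·c_2 = (-0.3162)·(-1) + 0.0000·4 + 0.9487·4 + 0.0000·0 = 4.1110.
u_2 = c_2 − 4.1110·e_1 = (0.3000, 4.0000, 0.1000, 0.0000).
‖u_2‖ = 4.0125, so e_2 = (0.0748, 0.9969, 0.0249, 0.0000).
Qᵀb = (-1.5811, 1.1215).
Back-substitute: x_2 = 1.1215/4.0125 = 0.2795.
x_1 = (-1.5811 − 4.1110·0.2795)/3.1623 = -0.8634.

x = (-0.8634, 0.2795)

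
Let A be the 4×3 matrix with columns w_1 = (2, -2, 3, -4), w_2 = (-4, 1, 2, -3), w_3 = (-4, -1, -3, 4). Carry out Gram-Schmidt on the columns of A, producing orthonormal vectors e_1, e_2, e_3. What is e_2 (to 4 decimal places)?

e_1 = w_1/‖w_1‖ = (2, -2, 3, -4)/5.7446 = (0.3482, -0.3482, 0.5222, -0.6963).
r_{12} = e_1·w_2 = 1.3926.
u_2 = w_2 − 1.3926·e_1 = (-4.4848, 1.4848, 1.2727, -2.0303).
‖u_2‖ = 5.2972, so e_2 = (-0.8466, 0.2803, 0.2403, -0.3833).

e_2 = (-0.8466, 0.2803, 0.2403, -0.3833)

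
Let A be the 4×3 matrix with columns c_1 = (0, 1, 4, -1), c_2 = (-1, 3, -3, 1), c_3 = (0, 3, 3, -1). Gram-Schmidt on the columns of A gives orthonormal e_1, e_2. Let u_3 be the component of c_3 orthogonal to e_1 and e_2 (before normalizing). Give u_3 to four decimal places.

c_1 = (0, 1, 4, -1); ‖c_1‖ = 4.2426, so e_1 = (0.0000, 0.2357, 0.9428, -0.2357).
e_1·c_2 = 0.0000·(-1) + 0.2357·3 + 0.9428·(-3) + (-0.2357)·1 = -2.3570.
u_2 = c_2 + 2.3570·e_1 = (-1.0000, 3.5556, -0.7778, 0.4444).
‖u_2‖ = 3.8006, so e_2 = (-0.2631, 0.9355, -0.2046, 0.1169).
e_1·c_3 = 0.0000·0 + 0.2357·3 + 0.9428·3 + (-0.2357)·(-1) = 3.7712; e_2·c_3 = (-0.2631)·0 + 0.9355·3 + (-0.2046)·3 + 0.1169·(-1) = 2.0757.
u_3 = c_3 − 3.7712·e_1 − 2.0757·e_2 = (0.5462, 0.1692, -0.1308, -0.3538).

u_3 = (0.5462, 0.1692, -0.1308, -0.3538)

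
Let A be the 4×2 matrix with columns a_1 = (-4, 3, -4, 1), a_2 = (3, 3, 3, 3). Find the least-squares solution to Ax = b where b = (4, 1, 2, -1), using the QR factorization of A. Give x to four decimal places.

x = (-0.4211, 0.3596)

e_1 = a_1/‖a_1‖ = (-4, 3, -4, 1)/6.4807 = (-0.6172, 0.4629, -0.6172, 0.1543).
r_{12} = e_1·a_2 = -1.8516.
u_2 = a_2 + 1.8516·e_1 = (1.8571, 3.8571, 1.8571, 3.2857).
‖u_2‖ = 5.7071, so e_2 = (0.3254, 0.6758, 0.3254, 0.5757).
Qᵀb = (-3.3947, 2.0526).
Back-substitute: x_2 = 2.0526/5.7071 = 0.3596.
x_1 = (-3.3947 + 1.8516·0.3596)/6.4807 = -0.4211.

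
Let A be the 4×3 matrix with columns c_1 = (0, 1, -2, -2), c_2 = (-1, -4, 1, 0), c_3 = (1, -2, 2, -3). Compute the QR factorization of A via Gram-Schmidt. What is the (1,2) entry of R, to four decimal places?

e_1 = c_1/‖c_1‖ = (0, 1, -2, -2)/3.0000 = (0.0000, 0.3333, -0.6667, -0.6667).
r_{12} = e_1·c_2 = -2.0000.

r_{12} = -2.0000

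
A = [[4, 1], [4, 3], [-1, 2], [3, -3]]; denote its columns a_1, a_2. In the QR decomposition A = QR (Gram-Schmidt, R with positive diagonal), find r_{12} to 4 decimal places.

a_1 = (4, 4, -1, 3); ‖a_1‖ = 6.4807, so q_1 = (0.6172, 0.6172, -0.1543, 0.4629).
r_{12} = q_1·a_2 = 0.7715.

r_{12} = 0.7715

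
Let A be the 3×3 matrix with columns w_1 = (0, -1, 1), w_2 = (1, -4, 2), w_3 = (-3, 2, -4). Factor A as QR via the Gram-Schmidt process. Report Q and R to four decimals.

w_1 = (0, -1, 1); ‖w_1‖ = 1.4142, so e_1 = (0.0000, -0.7071, 0.7071).
e_1·w_2 = 0.0000·1 + (-0.7071)·(-4) + 0.7071·2 = 4.2426.
u_2 = w_2 − 4.2426·e_1 = (1.0000, -1.0000, -1.0000).
‖u_2‖ = 1.7321, so e_2 = (0.5774, -0.5774, -0.5774).
e_1·w_3 = 0.0000·(-3) + (-0.7071)·2 + 0.7071·(-4) = -4.2426; e_2·w_3 = 0.5774·(-3) + (-0.5774)·2 + (-0.5774)·(-4) = -0.5774.
u_3 = w_3 + 4.2426·e_1 + 0.5774·e_2 = (-2.6667, -1.3333, -1.3333).
‖u_3‖ = 3.2660, so e_3 = (-0.8165, -0.4082, -0.4082).

Q = [[0.0000, 0.5774, -0.8165], [-0.7071, -0.5774, -0.4082], [0.7071, -0.5774, -0.4082]], R = [[1.4142, 4.2426, -4.2426], [0.0000, 1.7321, -0.5774], [0.0000, 0.0000, 3.2660]]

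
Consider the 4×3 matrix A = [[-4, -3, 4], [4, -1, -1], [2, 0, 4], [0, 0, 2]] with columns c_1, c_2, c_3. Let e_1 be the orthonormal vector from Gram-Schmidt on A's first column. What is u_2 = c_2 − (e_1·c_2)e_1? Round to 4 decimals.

c_1 = (-4, 4, 2, 0); ‖c_1‖ = 6.0000, so e_1 = (-0.6667, 0.6667, 0.3333, 0.0000).
e_1·c_2 = (-0.6667)·(-3) + 0.6667·(-1) + 0.3333·0 + 0.0000·0 = 1.3333.
u_2 = c_2 − 1.3333·e_1 = (-2.1111, -1.8889, -0.4444, 0.0000).

u_2 = (-2.1111, -1.8889, -0.4444, 0.0000)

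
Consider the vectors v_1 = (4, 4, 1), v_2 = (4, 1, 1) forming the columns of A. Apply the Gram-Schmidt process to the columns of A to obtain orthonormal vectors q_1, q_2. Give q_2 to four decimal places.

v_1 = (4, 4, 1); ‖v_1‖ = 5.7446, so q_1 = (0.6963, 0.6963, 0.1741).
q_1·v_2 = 0.6963·4 + 0.6963·1 + 0.1741·1 = 3.6556.
u_2 = v_2 − 3.6556·q_1 = (1.4545, -1.5455, 0.3636).
‖u_2‖ = 2.1532, so q_2 = (0.6755, -0.7177, 0.1689).

q_2 = (0.6755, -0.7177, 0.1689)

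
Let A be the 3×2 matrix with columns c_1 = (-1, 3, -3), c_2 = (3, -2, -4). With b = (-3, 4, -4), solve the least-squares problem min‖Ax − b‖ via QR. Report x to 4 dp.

x = (1.4502, -0.1845)

c_1 = (-1, 3, -3); ‖c_1‖ = 4.3589, so q_1 = (-0.2294, 0.6882, -0.6882).
q_1·c_2 = (-0.2294)·3 + 0.6882·(-2) + (-0.6882)·(-4) = 0.6882.
u_2 = c_2 − 0.6882·q_1 = (3.1579, -2.4737, -3.5263).
‖u_2‖ = 5.3410, so q_2 = (0.5913, -0.4631, -0.6602).
Qᵀb = (6.1942, -0.9854).
Back-substitute: x_2 = -0.9854/5.3410 = -0.1845.
x_1 = (6.1942 − 0.6882·(-0.1845))/4.3589 = 1.4502.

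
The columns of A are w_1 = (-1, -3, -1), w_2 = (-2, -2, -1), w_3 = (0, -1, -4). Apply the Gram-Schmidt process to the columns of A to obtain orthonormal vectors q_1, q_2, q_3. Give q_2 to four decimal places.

q_2 = (-0.9239, 0.3553, -0.1421)

w_1 = (-1, -3, -1); ‖w_1‖ = 3.3166, so q_1 = (-0.3015, -0.9045, -0.3015).
q_1·w_2 = (-0.3015)·(-2) + (-0.9045)·(-2) + (-0.3015)·(-1) = 2.7136.
u_2 = w_2 − 2.7136·q_1 = (-1.1818, 0.4545, -0.1818).
‖u_2‖ = 1.2792, so q_2 = (-0.9239, 0.3553, -0.1421).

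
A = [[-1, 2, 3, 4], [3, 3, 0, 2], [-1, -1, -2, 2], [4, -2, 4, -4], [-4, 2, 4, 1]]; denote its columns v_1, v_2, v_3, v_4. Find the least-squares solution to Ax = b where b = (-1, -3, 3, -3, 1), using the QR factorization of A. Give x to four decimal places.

e_1 = v_1/‖v_1‖ = (-1, 3, -1, 4, -4)/6.5574 = (-0.1525, 0.4575, -0.1525, 0.6100, -0.6100).
r_{12} = e_1·v_2 = -1.2200.
u_2 = v_2 + 1.2200·e_1 = (1.8140, 3.5581, -1.1860, -1.2558, 1.2558).
‖u_2‖ = 4.5290, so e_2 = (0.4005, 0.7856, -0.2619, -0.2773, 0.2773).
r_{13} = e_1·v_3 = -0.1525; r_{23} = e_2·v_3 = 1.7253.
u_3 = v_3 + 0.1525·e_1 − 1.7253·e_2 = (2.2857, -1.2857, -1.5714, 4.5714, 3.4286).
‖u_3‖ = 6.4807, so e_3 = (0.3527, -0.1984, -0.2425, 0.7054, 0.5290).
r_{14} = e_1·v_4 = -3.0500; r_{24} = e_2·v_4 = 4.0360; r_{34} = e_3·v_4 = -1.7635.
u_4 = v_4 + 3.0500·e_1 − 4.0360·e_2 + 1.7635·e_3 = (2.5403, -0.1254, 2.1642, 0.2235, -1.0466).
‖u_4‖ = 3.5069, so e_4 = (0.7244, -0.0357, 0.6171, 0.0637, -0.2985).
Qᵀb = (-4.1175, -2.4339, -2.0721, 0.7446).
Back-substitute: x_4 = 0.7446/3.5069 = 0.2123.
x_3 = (-2.0721 + 1.7635·0.2123)/6.4807 = -0.2620.
x_2 = (-2.4339 − 1.7253·(-0.2620) − 4.0360·0.2123)/4.5290 = -0.6268.
x_1 = (-4.1175 + 1.2200·(-0.6268) + 0.1525·(-0.2620) + 3.0500·0.2123)/6.5574 = -0.6519.

x = (-0.6519, -0.6268, -0.2620, 0.2123)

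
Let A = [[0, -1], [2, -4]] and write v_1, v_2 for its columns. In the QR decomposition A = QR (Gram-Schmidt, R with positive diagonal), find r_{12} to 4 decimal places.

q_1 = v_1/‖v_1‖ = (0, 2)/2.0000 = (0.0000, 1.0000).
r_{12} = q_1·v_2 = -4.0000.

r_{12} = -4.0000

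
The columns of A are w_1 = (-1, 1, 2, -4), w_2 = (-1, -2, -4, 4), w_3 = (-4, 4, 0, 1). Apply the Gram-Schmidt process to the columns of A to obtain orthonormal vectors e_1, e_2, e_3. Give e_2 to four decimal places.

w_1 = (-1, 1, 2, -4); ‖w_1‖ = 4.6904, so e_1 = (-0.2132, 0.2132, 0.4264, -0.8528).
e_1·w_2 = (-0.2132)·(-1) + 0.2132·(-2) + 0.4264·(-4) + (-0.8528)·4 = -5.3300.
u_2 = w_2 + 5.3300·e_1 = (-2.1364, -0.8636, -1.7273, -0.5455).
‖u_2‖ = 2.9310, so e_2 = (-0.7289, -0.2947, -0.5893, -0.1861).

e_2 = (-0.7289, -0.2947, -0.5893, -0.1861)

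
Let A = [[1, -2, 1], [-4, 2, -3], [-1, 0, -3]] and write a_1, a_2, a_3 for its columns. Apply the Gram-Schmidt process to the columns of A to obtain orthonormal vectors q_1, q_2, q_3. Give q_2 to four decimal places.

q_2 = (-0.9239, -0.1421, -0.3553)

a_1 = (1, -4, -1); ‖a_1‖ = 4.2426, so q_1 = (0.2357, -0.9428, -0.2357).
q_1·a_2 = 0.2357·(-2) + (-0.9428)·2 + (-0.2357)·0 = -2.3570.
u_2 = a_2 + 2.3570·q_1 = (-1.4444, -0.2222, -0.5556).
‖u_2‖ = 1.5635, so q_2 = (-0.9239, -0.1421, -0.3553).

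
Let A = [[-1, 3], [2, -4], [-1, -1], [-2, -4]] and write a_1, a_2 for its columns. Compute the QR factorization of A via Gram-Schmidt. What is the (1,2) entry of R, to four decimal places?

e_1 = a_1/‖a_1‖ = (-1, 2, -1, -2)/3.1623 = (-0.3162, 0.6325, -0.3162, -0.6325).
r_{12} = e_1·a_2 = -0.6325.

r_{12} = -0.6325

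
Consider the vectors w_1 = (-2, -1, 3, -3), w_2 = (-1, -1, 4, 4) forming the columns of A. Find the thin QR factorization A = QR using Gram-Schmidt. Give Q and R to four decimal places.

Q = [[-0.4170, -0.1275], [-0.2085, -0.1500], [0.6255, 0.6225], [-0.6255, 0.7575]], R = [[4.7958, 0.6255], [0.0000, 5.7973]]

q_1 = w_1/‖w_1‖ = (-2, -1, 3, -3)/4.7958 = (-0.4170, -0.2085, 0.6255, -0.6255).
r_{12} = q_1·w_2 = 0.6255.
u_2 = w_2 − 0.6255·q_1 = (-0.7391, -0.8696, 3.6087, 4.3913).
‖u_2‖ = 5.7973, so q_2 = (-0.1275, -0.1500, 0.6225, 0.7575).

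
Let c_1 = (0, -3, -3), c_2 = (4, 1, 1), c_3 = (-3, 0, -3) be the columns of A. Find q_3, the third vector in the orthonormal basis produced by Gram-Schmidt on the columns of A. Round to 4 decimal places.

c_1 = (0, -3, -3); ‖c_1‖ = 4.2426, so q_1 = (0.0000, -0.7071, -0.7071).
q_1·c_2 = 0.0000·4 + (-0.7071)·1 + (-0.7071)·1 = -1.4142.
u_2 = c_2 + 1.4142·q_1 = (4.0000, 0.0000, 0.0000).
‖u_2‖ = 4.0000, so q_2 = (1.0000, 0.0000, 0.0000).
q_1·c_3 = 0.0000·(-3) + (-0.7071)·0 + (-0.7071)·(-3) = 2.1213; q_2·c_3 = 1.0000·(-3) + (0.0000)·0 + (0.0000)·(-3) = -3.0000.
u_3 = c_3 − 2.1213·q_1 + 3.0000·q_2 = (0.0000, 1.5000, -1.5000).
‖u_3‖ = 2.1213, so q_3 = (0.0000, 0.7071, -0.7071).

q_3 = (0.0000, 0.7071, -0.7071)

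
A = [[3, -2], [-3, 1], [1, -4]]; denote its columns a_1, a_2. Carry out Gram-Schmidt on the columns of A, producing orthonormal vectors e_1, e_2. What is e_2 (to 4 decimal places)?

e_2 = (0.0151, -0.3025, -0.9530)

a_1 = (3, -3, 1); ‖a_1‖ = 4.3589, so e_1 = (0.6882, -0.6882, 0.2294).
e_1·a_2 = 0.6882·(-2) + (-0.6882)·1 + 0.2294·(-4) = -2.9824.
u_2 = a_2 + 2.9824·e_1 = (0.0526, -1.0526, -3.3158).
‖u_2‖ = 3.4793, so e_2 = (0.0151, -0.3025, -0.9530).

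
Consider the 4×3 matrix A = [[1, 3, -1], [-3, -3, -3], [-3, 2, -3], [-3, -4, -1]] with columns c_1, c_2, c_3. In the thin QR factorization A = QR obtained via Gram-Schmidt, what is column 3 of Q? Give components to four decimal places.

q_3 = (-0.5578, -0.7339, 0.2773, 0.2707)

q_1 = c_1/‖c_1‖ = (1, -3, -3, -3)/5.2915 = (0.1890, -0.5669, -0.5669, -0.5669).
r_{12} = q_1·c_2 = 3.4017.
u_2 = c_2 − 3.4017·q_1 = (2.3571, -1.0714, 3.9286, -2.0714).
‖u_2‖ = 5.1409, so q_2 = (0.4585, -0.2084, 0.7642, -0.4029).
r_{13} = q_1·c_3 = 3.7796; r_{23} = q_2·c_3 = -1.7229.
u_3 = c_3 − 3.7796·q_1 + 1.7229·q_2 = (-0.9243, -1.2162, 0.4595, 0.4486).
‖u_3‖ = 1.6571, so q_3 = (-0.5578, -0.7339, 0.2773, 0.2707).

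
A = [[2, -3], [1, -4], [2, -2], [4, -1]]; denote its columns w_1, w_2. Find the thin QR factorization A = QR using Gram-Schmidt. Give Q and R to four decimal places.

w_1 = (2, 1, 2, 4); ‖w_1‖ = 5.0000, so q_1 = (0.4000, 0.2000, 0.4000, 0.8000).
q_1·w_2 = 0.4000·(-3) + 0.2000·(-4) + 0.4000·(-2) + 0.8000·(-1) = -3.6000.
u_2 = w_2 + 3.6000·q_1 = (-1.5600, -3.2800, -0.5600, 1.8800).
‖u_2‖ = 4.1280, so q_2 = (-0.3779, -0.7946, -0.1357, 0.4554).

Q = [[0.4000, -0.3779], [0.2000, -0.7946], [0.4000, -0.1357], [0.8000, 0.4554]], R = [[5.0000, -3.6000], [0.0000, 4.1280]]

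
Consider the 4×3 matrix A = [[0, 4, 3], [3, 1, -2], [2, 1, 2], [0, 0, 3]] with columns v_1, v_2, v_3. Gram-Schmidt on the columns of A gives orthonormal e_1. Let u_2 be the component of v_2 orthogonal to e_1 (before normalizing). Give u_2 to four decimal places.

e_1 = v_1/‖v_1‖ = (0, 3, 2, 0)/3.6056 = (0.0000, 0.8321, 0.5547, 0.0000).
r_{12} = e_1·v_2 = 1.3868.
u_2 = v_2 − 1.3868·e_1 = (4.0000, -0.1538, 0.2308, 0.0000).

u_2 = (4.0000, -0.1538, 0.2308, 0.0000)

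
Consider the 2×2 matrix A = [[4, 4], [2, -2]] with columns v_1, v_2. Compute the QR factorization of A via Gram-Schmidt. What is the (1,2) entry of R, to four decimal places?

e_1 = v_1/‖v_1‖ = (4, 2)/4.4721 = (0.8944, 0.4472).
r_{12} = e_1·v_2 = 2.6833.

r_{12} = 2.6833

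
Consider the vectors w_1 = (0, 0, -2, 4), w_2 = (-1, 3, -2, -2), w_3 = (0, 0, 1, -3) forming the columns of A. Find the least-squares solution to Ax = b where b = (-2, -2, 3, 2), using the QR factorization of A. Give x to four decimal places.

x = (-3.9000, -0.4000, -5.6000)

w_1 = (0, 0, -2, 4); ‖w_1‖ = 4.4721, so q_1 = (0.0000, 0.0000, -0.4472, 0.8944).
q_1·w_2 = 0.0000·(-1) + 0.0000·3 + (-0.4472)·(-2) + 0.8944·(-2) = -0.8944.
u_2 = w_2 + 0.8944·q_1 = (-1.0000, 3.0000, -2.4000, -1.2000).
‖u_2‖ = 4.1473, so q_2 = (-0.2411, 0.7234, -0.5787, -0.2893).
q_1·w_3 = 0.0000·0 + 0.0000·0 + (-0.4472)·1 + 0.8944·(-3) = -3.1305; q_2·w_3 = (-0.2411)·0 + 0.7234·0 + (-0.5787)·1 + (-0.2893)·(-3) = 0.2893.
u_3 = w_3 + 3.1305·q_1 − 0.2893·q_2 = (0.0698, -0.2093, -0.2326, -0.1163).
‖u_3‖ = 0.3410, so q_3 = (0.2046, -0.6138, -0.6820, -0.3410).
Qᵀb = (0.4472, -3.2793, -1.9096).
Back-substitute: x_3 = -1.9096/0.3410 = -5.6000.
x_2 = (-3.2793 − 0.2893·(-5.6000))/4.1473 = -0.4000.
x_1 = (0.4472 + 0.8944·(-0.4000) + 3.1305·(-5.6000))/4.4721 = -3.9000.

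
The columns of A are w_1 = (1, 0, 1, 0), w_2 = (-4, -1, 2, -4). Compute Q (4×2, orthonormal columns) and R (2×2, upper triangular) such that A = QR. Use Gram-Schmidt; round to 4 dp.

w_1 = (1, 0, 1, 0); ‖w_1‖ = 1.4142, so q_1 = (0.7071, 0.0000, 0.7071, 0.0000).
q_1·w_2 = 0.7071·(-4) + 0.0000·(-1) + 0.7071·2 + 0.0000·(-4) = -1.4142.
u_2 = w_2 + 1.4142·q_1 = (-3.0000, -1.0000, 3.0000, -4.0000).
‖u_2‖ = 5.9161, so q_2 = (-0.5071, -0.1690, 0.5071, -0.6761).

Q = [[0.7071, -0.5071], [0.0000, -0.1690], [0.7071, 0.5071], [0.0000, -0.6761]], R = [[1.4142, -1.4142], [0.0000, 5.9161]]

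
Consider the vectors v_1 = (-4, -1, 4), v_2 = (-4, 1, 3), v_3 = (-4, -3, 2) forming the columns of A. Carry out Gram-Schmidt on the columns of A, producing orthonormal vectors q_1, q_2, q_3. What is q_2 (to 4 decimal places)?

v_1 = (-4, -1, 4); ‖v_1‖ = 5.7446, so q_1 = (-0.6963, -0.1741, 0.6963).
q_1·v_2 = (-0.6963)·(-4) + (-0.1741)·1 + 0.6963·3 = 4.7001.
u_2 = v_2 − 4.7001·q_1 = (-0.7273, 1.8182, -0.2727).
‖u_2‖ = 1.9771, so q_2 = (-0.3678, 0.9196, -0.1379).

q_2 = (-0.3678, 0.9196, -0.1379)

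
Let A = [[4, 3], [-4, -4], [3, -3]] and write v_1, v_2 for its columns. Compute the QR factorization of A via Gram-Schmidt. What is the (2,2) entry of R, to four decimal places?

r_{22} = 5.0195

v_1 = (4, -4, 3); ‖v_1‖ = 6.4031, so q_1 = (0.6247, -0.6247, 0.4685).
q_1·v_2 = 0.6247·3 + (-0.6247)·(-4) + 0.4685·(-3) = 2.9673.
u_2 = v_2 − 2.9673·q_1 = (1.1463, -2.1463, -4.3902).
r_{22} = ‖u_2‖ = 5.0195.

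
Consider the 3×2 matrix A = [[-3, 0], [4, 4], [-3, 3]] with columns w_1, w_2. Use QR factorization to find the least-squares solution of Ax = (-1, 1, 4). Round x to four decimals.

x = (-0.2959, 0.7228)

e_1 = w_1/‖w_1‖ = (-3, 4, -3)/5.8310 = (-0.5145, 0.6860, -0.5145).
r_{12} = e_1·w_2 = 1.2005.
u_2 = w_2 − 1.2005·e_1 = (0.6176, 3.1765, 3.6176).
‖u_2‖ = 4.8537, so e_2 = (0.1273, 0.6544, 0.7453).
Qᵀb = (-0.8575, 3.5085).
Back-substitute: x_2 = 3.5085/4.8537 = 0.7228.
x_1 = (-0.8575 − 1.2005·0.7228)/5.8310 = -0.2959.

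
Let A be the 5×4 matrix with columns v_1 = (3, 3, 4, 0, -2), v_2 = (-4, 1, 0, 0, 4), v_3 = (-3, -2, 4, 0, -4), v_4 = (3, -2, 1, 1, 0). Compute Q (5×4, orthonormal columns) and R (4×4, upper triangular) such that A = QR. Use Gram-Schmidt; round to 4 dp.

Q = [[0.4867, -0.5274, -0.5993, 0.3338], [0.4867, 0.4648, -0.3869, -0.5934], [0.6489, 0.3551, 0.4884, 0.4358], [0.0000, 0.0000, 0.0000, 0.3376], [-0.3244, 0.6162, -0.5026, 0.4822]], R = [[6.1644, -2.7578, 1.4600, 1.1355], [0.0000, 5.0393, -0.3917, -2.1567], [0.0000, 0.0000, 6.5357, -0.5359], [0.0000, 0.0000, 0.0000, 2.9617]]

v_1 = (3, 3, 4, 0, -2); ‖v_1‖ = 6.1644, so e_1 = (0.4867, 0.4867, 0.6489, 0.0000, -0.3244).
e_1·v_2 = 0.4867·(-4) + 0.4867·1 + 0.6489·0 + 0.0000·0 + (-0.3244)·4 = -2.7578.
u_2 = v_2 + 2.7578·e_1 = (-2.6579, 2.3421, 1.7895, 0.0000, 3.1053).
‖u_2‖ = 5.0393, so e_2 = (-0.5274, 0.4648, 0.3551, 0.0000, 0.6162).
e_1·v_3 = 0.4867·(-3) + 0.4867·(-2) + 0.6489·4 + 0.0000·0 + (-0.3244)·(-4) = 1.4600; e_2·v_3 = (-0.5274)·(-3) + 0.4648·(-2) + 0.3551·4 + 0.0000·0 + 0.6162·(-4) = -0.3917.
u_3 = v_3 − 1.4600·e_1 + 0.3917·e_2 = (-3.9171, -2.5285, 3.1917, 0.0000, -3.2850).
‖u_3‖ = 6.5357, so e_3 = (-0.5993, -0.3869, 0.4884, 0.0000, -0.5026).
e_1·v_4 = 0.4867·3 + 0.4867·(-2) + 0.6489·1 + 0.0000·1 + (-0.3244)·0 = 1.1355; e_2·v_4 = (-0.5274)·3 + 0.4648·(-2) + 0.3551·1 + 0.0000·1 + 0.6162·0 = -2.1567; e_3·v_4 = (-0.5993)·3 + (-0.3869)·(-2) + 0.4884·1 + 0.0000·1 + (-0.5026)·0 = -0.5359.
u_4 = v_4 − 1.1355·e_1 + 2.1567·e_2 + 0.5359·e_3 = (0.9886, -1.7576, 1.2907, 1.0000, 1.4280).
‖u_4‖ = 2.9617, so e_4 = (0.3338, -0.5934, 0.4358, 0.3376, 0.4822).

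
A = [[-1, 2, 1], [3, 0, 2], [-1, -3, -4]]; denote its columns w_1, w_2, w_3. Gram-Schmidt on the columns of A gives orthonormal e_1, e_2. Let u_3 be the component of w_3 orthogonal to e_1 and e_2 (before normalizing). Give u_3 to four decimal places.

w_1 = (-1, 3, -1); ‖w_1‖ = 3.3166, so e_1 = (-0.3015, 0.9045, -0.3015).
e_1·w_2 = (-0.3015)·2 + 0.9045·0 + (-0.3015)·(-3) = 0.3015.
u_2 = w_2 − 0.3015·e_1 = (2.0909, -0.2727, -2.9091).
‖u_2‖ = 3.5929, so e_2 = (0.5820, -0.0759, -0.8097).
e_1·w_3 = (-0.3015)·1 + 0.9045·2 + (-0.3015)·(-4) = 2.7136; e_2·w_3 = 0.5820·1 + (-0.0759)·2 + (-0.8097)·(-4) = 3.6688.
u_3 = w_3 − 2.7136·e_1 − 3.6688·e_2 = (-0.3169, -0.1761, -0.2113).

u_3 = (-0.3169, -0.1761, -0.2113)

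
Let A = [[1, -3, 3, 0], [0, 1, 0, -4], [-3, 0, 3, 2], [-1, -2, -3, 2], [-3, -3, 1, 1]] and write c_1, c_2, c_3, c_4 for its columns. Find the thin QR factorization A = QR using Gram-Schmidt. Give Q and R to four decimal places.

c_1 = (1, 0, -3, -1, -3); ‖c_1‖ = 4.4721, so e_1 = (0.2236, 0.0000, -0.6708, -0.2236, -0.6708).
e_1·c_2 = 0.2236·(-3) + 0.0000·1 + (-0.6708)·0 + (-0.2236)·(-2) + (-0.6708)·(-3) = 1.7889.
u_2 = c_2 − 1.7889·e_1 = (-3.4000, 1.0000, 1.2000, -1.6000, -1.8000).
‖u_2‖ = 4.4497, so e_2 = (-0.7641, 0.2247, 0.2697, -0.3596, -0.4045).
e_1·c_3 = 0.2236·3 + 0.0000·0 + (-0.6708)·3 + (-0.2236)·(-3) + (-0.6708)·1 = -1.3416; e_2·c_3 = (-0.7641)·3 + 0.2247·0 + 0.2697·3 + (-0.3596)·(-3) + (-0.4045)·1 = -0.8090.
u_3 = c_3 + 1.3416·e_1 + 0.8090·e_2 = (2.6818, 0.1818, 2.3182, -3.5909, -0.2273).
‖u_3‖ = 5.0543, so e_3 = (0.5306, 0.0360, 0.4587, -0.7105, -0.0450).
e_1·c_4 = 0.2236·0 + 0.0000·(-4) + (-0.6708)·2 + (-0.2236)·2 + (-0.6708)·1 = -2.4597; e_2·c_4 = (-0.7641)·0 + 0.2247·(-4) + 0.2697·2 + (-0.3596)·2 + (-0.4045)·1 = -1.4832; e_3·c_4 = 0.5306·0 + 0.0360·(-4) + 0.4587·2 + (-0.7105)·2 + (-0.0450)·1 = -0.6925.
u_4 = c_4 + 2.4597·e_1 + 1.4832·e_2 + 0.6925·e_3 = (-0.2159, -3.6418, 1.0676, 0.4247, -1.2811).
‖u_4‖ = 4.0337, so e_4 = (-0.0535, -0.9028, 0.2647, 0.1053, -0.3176).

Q = [[0.2236, -0.7641, 0.5306, -0.0535], [0.0000, 0.2247, 0.0360, -0.9028], [-0.6708, 0.2697, 0.4587, 0.2647], [-0.2236, -0.3596, -0.7105, 0.1053], [-0.6708, -0.4045, -0.0450, -0.3176]], R = [[4.4721, 1.7889, -1.3416, -2.4597], [0.0000, 4.4497, -0.8090, -1.4832], [0.0000, 0.0000, 5.0543, -0.6925], [0.0000, 0.0000, 0.0000, 4.0337]]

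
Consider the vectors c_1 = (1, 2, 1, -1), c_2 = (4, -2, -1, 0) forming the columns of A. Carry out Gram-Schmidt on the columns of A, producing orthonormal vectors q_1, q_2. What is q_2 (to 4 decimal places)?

c_1 = (1, 2, 1, -1); ‖c_1‖ = 2.6458, so q_1 = (0.3780, 0.7559, 0.3780, -0.3780).
q_1·c_2 = 0.3780·4 + 0.7559·(-2) + 0.3780·(-1) + (-0.3780)·0 = -0.3780.
u_2 = c_2 + 0.3780·q_1 = (4.1429, -1.7143, -0.8571, -0.1429).
‖u_2‖ = 4.5670, so q_2 = (0.9071, -0.3754, -0.1877, -0.0313).

q_2 = (0.9071, -0.3754, -0.1877, -0.0313)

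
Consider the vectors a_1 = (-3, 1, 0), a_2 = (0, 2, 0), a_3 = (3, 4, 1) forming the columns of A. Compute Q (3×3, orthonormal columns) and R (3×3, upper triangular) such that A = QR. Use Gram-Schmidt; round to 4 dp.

q_1 = a_1/‖a_1‖ = (-3, 1, 0)/3.1623 = (-0.9487, 0.3162, 0.0000).
r_{12} = q_1·a_2 = 0.6325.
u_2 = a_2 − 0.6325·q_1 = (0.6000, 1.8000, 0.0000).
‖u_2‖ = 1.8974, so q_2 = (0.3162, 0.9487, 0.0000).
r_{13} = q_1·a_3 = -1.5811; r_{23} = q_2·a_3 = 4.7434.
u_3 = a_3 + 1.5811·q_1 − 4.7434·q_2 = (0.0000, 0.0000, 1.0000).
‖u_3‖ = 1.0000, so q_3 = (0.0000, 0.0000, 1.0000).

Q = [[-0.9487, 0.3162, 0.0000], [0.3162, 0.9487, 0.0000], [0.0000, 0.0000, 1.0000]], R = [[3.1623, 0.6325, -1.5811], [0.0000, 1.8974, 4.7434], [0.0000, 0.0000, 1.0000]]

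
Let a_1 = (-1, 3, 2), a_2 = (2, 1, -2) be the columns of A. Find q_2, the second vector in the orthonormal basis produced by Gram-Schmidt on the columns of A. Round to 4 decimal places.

a_1 = (-1, 3, 2); ‖a_1‖ = 3.7417, so q_1 = (-0.2673, 0.8018, 0.5345).
q_1·a_2 = (-0.2673)·2 + 0.8018·1 + 0.5345·(-2) = -0.8018.
u_2 = a_2 + 0.8018·q_1 = (1.7857, 1.6429, -1.5714).
‖u_2‖ = 2.8909, so q_2 = (0.6177, 0.5683, -0.5436).

q_2 = (0.6177, 0.5683, -0.5436)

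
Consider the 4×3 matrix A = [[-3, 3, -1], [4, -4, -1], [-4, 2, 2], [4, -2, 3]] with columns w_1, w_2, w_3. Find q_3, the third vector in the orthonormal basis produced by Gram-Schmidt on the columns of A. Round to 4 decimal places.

q_3 = (-0.2945, -0.2209, 0.6574, 0.6574)

w_1 = (-3, 4, -4, 4); ‖w_1‖ = 7.5498, so q_1 = (-0.3974, 0.5298, -0.5298, 0.5298).
q_1·w_2 = (-0.3974)·3 + 0.5298·(-4) + (-0.5298)·2 + 0.5298·(-2) = -5.4306.
u_2 = w_2 + 5.4306·q_1 = (0.8421, -1.1228, -0.8772, 0.8772).
‖u_2‖ = 1.8732, so q_2 = (0.4496, -0.5994, -0.4683, 0.4683).
q_1·w_3 = (-0.3974)·(-1) + 0.5298·(-1) + (-0.5298)·2 + 0.5298·3 = 0.3974; q_2·w_3 = 0.4496·(-1) + (-0.5994)·(-1) + (-0.4683)·2 + 0.4683·3 = 0.6181.
u_3 = w_3 − 0.3974·q_1 − 0.6181·q_2 = (-1.1200, -0.8400, 2.5000, 2.5000).
‖u_3‖ = 3.8026, so q_3 = (-0.2945, -0.2209, 0.6574, 0.6574).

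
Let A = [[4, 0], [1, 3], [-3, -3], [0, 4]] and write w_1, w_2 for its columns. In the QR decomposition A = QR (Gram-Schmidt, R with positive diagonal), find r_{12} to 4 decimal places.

e_1 = w_1/‖w_1‖ = (4, 1, -3, 0)/5.0990 = (0.7845, 0.1961, -0.5883, 0.0000).
r_{12} = e_1·w_2 = 2.3534.

r_{12} = 2.3534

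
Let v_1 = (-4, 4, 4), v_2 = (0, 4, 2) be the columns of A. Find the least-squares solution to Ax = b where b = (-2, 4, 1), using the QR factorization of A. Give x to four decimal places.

v_1 = (-4, 4, 4); ‖v_1‖ = 6.9282, so q_1 = (-0.5774, 0.5774, 0.5774).
q_1·v_2 = (-0.5774)·0 + 0.5774·4 + 0.5774·2 = 3.4641.
u_2 = v_2 − 3.4641·q_1 = (2.0000, 2.0000, 0.0000).
‖u_2‖ = 2.8284, so q_2 = (0.7071, 0.7071, 0.0000).
Qᵀb = (4.0415, 1.4142).
Back-substitute: x_2 = 1.4142/2.8284 = 0.5000.
x_1 = (4.0415 − 3.4641·0.5000)/6.9282 = 0.3333.

x = (0.3333, 0.5000)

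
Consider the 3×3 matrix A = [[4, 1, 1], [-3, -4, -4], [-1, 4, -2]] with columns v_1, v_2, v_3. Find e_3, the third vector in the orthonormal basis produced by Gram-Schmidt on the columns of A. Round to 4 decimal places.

e_1 = v_1/‖v_1‖ = (4, -3, -1)/5.0990 = (0.7845, -0.5883, -0.1961).
r_{12} = e_1·v_2 = 2.3534.
u_2 = v_2 − 2.3534·e_1 = (-0.8462, -2.6154, 4.4615).
‖u_2‖ = 5.2404, so e_2 = (-0.1615, -0.4991, 0.8514).
r_{13} = e_1·v_3 = 3.5301; r_{23} = e_2·v_3 = 0.1321.
u_3 = v_3 − 3.5301·e_1 − 0.1321·e_2 = (-1.7479, -1.8571, -1.4202).
‖u_3‖ = 2.9191, so e_3 = (-0.5988, -0.6362, -0.4865).

e_3 = (-0.5988, -0.6362, -0.4865)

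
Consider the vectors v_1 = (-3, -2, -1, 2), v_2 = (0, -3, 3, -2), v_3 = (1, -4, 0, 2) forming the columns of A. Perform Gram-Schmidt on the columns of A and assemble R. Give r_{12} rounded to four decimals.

r_{12} = -0.2357

v_1 = (-3, -2, -1, 2); ‖v_1‖ = 4.2426, so q_1 = (-0.7071, -0.4714, -0.2357, 0.4714).
r_{12} = q_1·v_2 = -0.2357.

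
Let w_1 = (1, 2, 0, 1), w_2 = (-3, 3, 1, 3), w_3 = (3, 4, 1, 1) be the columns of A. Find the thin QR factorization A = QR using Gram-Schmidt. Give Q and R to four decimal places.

q_1 = w_1/‖w_1‖ = (1, 2, 0, 1)/2.4495 = (0.4082, 0.8165, 0.0000, 0.4082).
r_{12} = q_1·w_2 = 2.4495.
u_2 = w_2 − 2.4495·q_1 = (-4.0000, 1.0000, 1.0000, 2.0000).
‖u_2‖ = 4.6904, so q_2 = (-0.8528, 0.2132, 0.2132, 0.4264).
r_{13} = q_1·w_3 = 4.8990; r_{23} = q_2·w_3 = -1.0660.
u_3 = w_3 − 4.8990·q_1 + 1.0660·q_2 = (0.0909, 0.2273, 1.2273, -0.5455).
‖u_3‖ = 1.3652, so q_3 = (0.0666, 0.1665, 0.8990, -0.3996).

Q = [[0.4082, -0.8528, 0.0666], [0.8165, 0.2132, 0.1665], [0.0000, 0.2132, 0.8990], [0.4082, 0.4264, -0.3996]], R = [[2.4495, 2.4495, 4.8990], [0.0000, 4.6904, -1.0660], [0.0000, 0.0000, 1.3652]]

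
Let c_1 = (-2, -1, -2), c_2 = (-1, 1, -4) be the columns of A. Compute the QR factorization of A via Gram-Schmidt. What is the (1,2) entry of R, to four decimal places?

e_1 = c_1/‖c_1‖ = (-2, -1, -2)/3.0000 = (-0.6667, -0.3333, -0.6667).
r_{12} = e_1·c_2 = 3.0000.

r_{12} = 3.0000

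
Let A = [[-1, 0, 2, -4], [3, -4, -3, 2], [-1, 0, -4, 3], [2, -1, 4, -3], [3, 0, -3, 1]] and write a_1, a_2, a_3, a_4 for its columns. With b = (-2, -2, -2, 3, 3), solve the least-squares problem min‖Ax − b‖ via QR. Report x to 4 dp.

x = (1.4433, 1.3343, 0.5879, 0.4359)

a_1 = (-1, 3, -1, 2, 3); ‖a_1‖ = 4.8990, so e_1 = (-0.2041, 0.6124, -0.2041, 0.4082, 0.6124).
e_1·a_2 = (-0.2041)·0 + 0.6124·(-4) + (-0.2041)·0 + 0.4082·(-1) + 0.6124·0 = -2.8577.
u_2 = a_2 + 2.8577·e_1 = (-0.5833, -2.2500, -0.5833, 0.1667, 1.7500).
‖u_2‖ = 2.9721, so e_2 = (-0.1963, -0.7570, -0.1963, 0.0561, 0.5888).
e_1·a_3 = (-0.2041)·2 + 0.6124·(-3) + (-0.2041)·(-4) + 0.4082·4 + 0.6124·(-3) = -1.6330; e_2·a_3 = (-0.1963)·2 + (-0.7570)·(-3) + (-0.1963)·(-4) + 0.0561·4 + 0.5888·(-3) = 1.1215.
u_3 = a_3 + 1.6330·e_1 − 1.1215·e_2 = (1.8868, -1.1509, -4.1132, 4.6038, -2.6604).
‖u_3‖ = 7.0764, so e_3 = (0.2666, -0.1626, -0.5813, 0.6506, -0.3760).
e_1·a_4 = (-0.2041)·(-4) + 0.6124·2 + (-0.2041)·3 + 0.4082·(-3) + 0.6124·1 = 0.8165; e_2·a_4 = (-0.1963)·(-4) + (-0.7570)·2 + (-0.1963)·3 + 0.0561·(-3) + 0.5888·1 = -0.8972; e_3·a_4 = 0.2666·(-4) + (-0.1626)·2 + (-0.5813)·3 + 0.6506·(-3) + (-0.3760)·1 = -5.4633.
u_4 = a_4 − 0.8165·e_1 + 0.8972·e_2 + 5.4633·e_3 = (-2.5528, -0.0678, -0.1850, 0.2713, -1.0256).
‖u_4‖ = 2.7714, so e_4 = (-0.9211, -0.0245, -0.0668, 0.0979, -0.3701).
Qᵀb = (2.6536, 4.2338, 1.7784, 1.2081).
Back-substitute: x_4 = 1.2081/2.7714 = 0.4359.
x_3 = (1.7784 + 5.4633·0.4359)/7.0764 = 0.5879.
x_2 = (4.2338 − 1.1215·0.5879 + 0.8972·0.4359)/2.9721 = 1.3343.
x_1 = (2.6536 + 2.8577·1.3343 + 1.6330·0.5879 − 0.8165·0.4359)/4.8990 = 1.4433.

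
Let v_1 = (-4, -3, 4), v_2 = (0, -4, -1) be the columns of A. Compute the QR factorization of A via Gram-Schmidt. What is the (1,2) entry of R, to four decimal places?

r_{12} = 1.2494

v_1 = (-4, -3, 4); ‖v_1‖ = 6.4031, so q_1 = (-0.6247, -0.4685, 0.6247).
r_{12} = q_1·v_2 = 1.2494.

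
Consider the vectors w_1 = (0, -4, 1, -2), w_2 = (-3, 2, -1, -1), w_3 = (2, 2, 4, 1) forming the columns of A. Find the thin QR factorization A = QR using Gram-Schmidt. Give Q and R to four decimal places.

e_1 = w_1/‖w_1‖ = (0, -4, 1, -2)/4.5826 = (0.0000, -0.8729, 0.2182, -0.4364).
r_{12} = e_1·w_2 = -1.5275.
u_2 = w_2 + 1.5275·e_1 = (-3.0000, 0.6667, -0.6667, -1.6667).
‖u_2‖ = 3.5590, so e_2 = (-0.8429, 0.1873, -0.1873, -0.4683).
r_{13} = e_1·w_3 = -1.3093; r_{23} = e_2·w_3 = -2.5288.
u_3 = w_3 + 1.3093·e_1 + 2.5288·e_2 = (-0.1316, 1.3308, 3.8120, -0.7556).
‖u_3‖ = 4.1099, so e_3 = (-0.0320, 0.3238, 0.9275, -0.1839).

Q = [[0.0000, -0.8429, -0.0320], [-0.8729, 0.1873, 0.3238], [0.2182, -0.1873, 0.9275], [-0.4364, -0.4683, -0.1839]], R = [[4.5826, -1.5275, -1.3093], [0.0000, 3.5590, -2.5288], [0.0000, 0.0000, 4.1099]]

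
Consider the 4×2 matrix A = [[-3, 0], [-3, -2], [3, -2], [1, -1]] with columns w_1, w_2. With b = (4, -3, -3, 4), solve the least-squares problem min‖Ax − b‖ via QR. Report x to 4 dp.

x = (-0.2550, 0.8606)

w_1 = (-3, -3, 3, 1); ‖w_1‖ = 5.2915, so e_1 = (-0.5669, -0.5669, 0.5669, 0.1890).
e_1·w_2 = (-0.5669)·0 + (-0.5669)·(-2) + 0.5669·(-2) + 0.1890·(-1) = -0.1890.
u_2 = w_2 + 0.1890·e_1 = (-0.1071, -2.1071, -1.8929, -0.9643).
‖u_2‖ = 2.9940, so e_2 = (-0.0358, -0.7038, -0.6322, -0.3221).
Qᵀb = (-1.5119, 2.5765).
Back-substitute: x_2 = 2.5765/2.9940 = 0.8606.
x_1 = (-1.5119 + 0.1890·0.8606)/5.2915 = -0.2550.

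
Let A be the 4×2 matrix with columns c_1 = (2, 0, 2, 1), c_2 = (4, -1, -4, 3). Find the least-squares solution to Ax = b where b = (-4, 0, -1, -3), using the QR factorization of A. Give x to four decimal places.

x = (-1.3089, -0.4065)

c_1 = (2, 0, 2, 1); ‖c_1‖ = 3.0000, so e_1 = (0.6667, 0.0000, 0.6667, 0.3333).
e_1·c_2 = 0.6667·4 + 0.0000·(-1) + 0.6667·(-4) + 0.3333·3 = 1.0000.
u_2 = c_2 − 1.0000·e_1 = (3.3333, -1.0000, -4.6667, 2.6667).
‖u_2‖ = 6.4031, so e_2 = (0.5206, -0.1562, -0.7288, 0.4165).
Qᵀb = (-4.3333, -2.6029).
Back-substitute: x_2 = -2.6029/6.4031 = -0.4065.
x_1 = (-4.3333 − 1.0000·(-0.4065))/3.0000 = -1.3089.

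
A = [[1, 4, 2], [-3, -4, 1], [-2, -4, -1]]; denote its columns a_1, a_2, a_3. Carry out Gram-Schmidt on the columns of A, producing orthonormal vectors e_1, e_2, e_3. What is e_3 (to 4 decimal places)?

e_3 = (-0.4082, 0.4082, -0.8165)

a_1 = (1, -3, -2); ‖a_1‖ = 3.7417, so e_1 = (0.2673, -0.8018, -0.5345).
e_1·a_2 = 0.2673·4 + (-0.8018)·(-4) + (-0.5345)·(-4) = 6.4143.
u_2 = a_2 − 6.4143·e_1 = (2.2857, 1.1429, -0.5714).
‖u_2‖ = 2.6186, so e_2 = (0.8729, 0.4364, -0.2182).
e_1·a_3 = 0.2673·2 + (-0.8018)·1 + (-0.5345)·(-1) = 0.2673; e_2·a_3 = 0.8729·2 + 0.4364·1 + (-0.2182)·(-1) = 2.4004.
u_3 = a_3 − 0.2673·e_1 − 2.4004·e_2 = (-0.1667, 0.1667, -0.3333).
‖u_3‖ = 0.4082, so e_3 = (-0.4082, 0.4082, -0.8165).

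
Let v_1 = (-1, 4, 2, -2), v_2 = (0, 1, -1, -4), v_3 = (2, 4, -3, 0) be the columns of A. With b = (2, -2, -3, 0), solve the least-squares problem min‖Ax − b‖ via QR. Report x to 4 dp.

v_1 = (-1, 4, 2, -2); ‖v_1‖ = 5.0000, so q_1 = (-0.2000, 0.8000, 0.4000, -0.4000).
q_1·v_2 = (-0.2000)·0 + 0.8000·1 + 0.4000·(-1) + (-0.4000)·(-4) = 2.0000.
u_2 = v_2 − 2.0000·q_1 = (0.4000, -0.6000, -1.8000, -3.2000).
‖u_2‖ = 3.7417, so q_2 = (0.1069, -0.1604, -0.4811, -0.8552).
q_1·v_3 = (-0.2000)·2 + 0.8000·4 + 0.4000·(-3) + (-0.4000)·0 = 1.6000; q_2·v_3 = 0.1069·2 + (-0.1604)·4 + (-0.4811)·(-3) + (-0.8552)·0 = 1.0156.
u_3 = v_3 − 1.6000·q_1 − 1.0156·q_2 = (2.2114, 2.8829, -3.1514, 1.5086).
‖u_3‖ = 5.0407, so q_3 = (0.4387, 0.5719, -0.6252, 0.2993).
Qᵀb = (-3.2000, 1.9777, 1.6092).
Back-substitute: x_3 = 1.6092/5.0407 = 0.3192.
x_2 = (1.9777 − 1.0156·0.3192)/3.7417 = 0.4419.
x_1 = (-3.2000 − 2.0000·0.4419 − 1.6000·0.3192)/5.0000 = -0.9189.

x = (-0.9189, 0.4419, 0.3192)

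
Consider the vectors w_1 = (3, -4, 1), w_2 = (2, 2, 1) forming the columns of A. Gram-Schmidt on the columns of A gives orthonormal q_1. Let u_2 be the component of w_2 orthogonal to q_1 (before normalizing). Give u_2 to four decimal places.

q_1 = w_1/‖w_1‖ = (3, -4, 1)/5.0990 = (0.5883, -0.7845, 0.1961).
r_{12} = q_1·w_2 = -0.1961.
u_2 = w_2 + 0.1961·q_1 = (2.1154, 1.8462, 1.0385).

u_2 = (2.1154, 1.8462, 1.0385)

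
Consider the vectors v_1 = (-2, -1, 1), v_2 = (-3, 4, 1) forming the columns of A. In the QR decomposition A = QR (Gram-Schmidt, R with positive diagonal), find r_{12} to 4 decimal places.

v_1 = (-2, -1, 1); ‖v_1‖ = 2.4495, so e_1 = (-0.8165, -0.4082, 0.4082).
r_{12} = e_1·v_2 = 1.2247.

r_{12} = 1.2247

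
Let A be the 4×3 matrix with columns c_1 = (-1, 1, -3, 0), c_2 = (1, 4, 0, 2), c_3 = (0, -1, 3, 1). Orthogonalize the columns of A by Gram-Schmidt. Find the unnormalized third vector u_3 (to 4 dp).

c_1 = (-1, 1, -3, 0); ‖c_1‖ = 3.3166, so q_1 = (-0.3015, 0.3015, -0.9045, 0.0000).
q_1·c_2 = (-0.3015)·1 + 0.3015·4 + (-0.9045)·0 + 0.0000·2 = 0.9045.
u_2 = c_2 − 0.9045·q_1 = (1.2727, 3.7273, 0.8182, 2.0000).
‖u_2‖ = 4.4924, so q_2 = (0.2833, 0.8297, 0.1821, 0.4452).
q_1·c_3 = (-0.3015)·0 + 0.3015·(-1) + (-0.9045)·3 + 0.0000·1 = -3.0151; q_2·c_3 = 0.2833·0 + 0.8297·(-1) + 0.1821·3 + 0.4452·1 = 0.1619.
u_3 = c_3 + 3.0151·q_1 − 0.1619·q_2 = (-0.9550, -0.2252, 0.2432, 0.9279).

u_3 = (-0.9550, -0.2252, 0.2432, 0.9279)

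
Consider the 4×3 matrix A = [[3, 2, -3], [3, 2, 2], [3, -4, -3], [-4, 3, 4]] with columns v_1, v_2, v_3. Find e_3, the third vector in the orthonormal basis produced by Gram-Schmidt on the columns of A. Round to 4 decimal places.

e_3 = (-0.6672, 0.7206, 0.1295, 0.1371)

e_1 = v_1/‖v_1‖ = (3, 3, 3, -4)/6.5574 = (0.4575, 0.4575, 0.4575, -0.6100).
r_{12} = e_1·v_2 = -1.8300.
u_2 = v_2 + 1.8300·e_1 = (2.8372, 2.8372, -3.1628, 1.8837).
‖u_2‖ = 5.4453, so e_2 = (0.5210, 0.5210, -0.5808, 0.3459).
r_{13} = e_1·v_3 = -4.2700; r_{23} = e_2·v_3 = 2.6052.
u_3 = v_3 + 4.2700·e_1 − 2.6052·e_2 = (-2.4039, 2.5961, 0.4667, 0.4941).
‖u_3‖ = 3.6028, so e_3 = (-0.6672, 0.7206, 0.1295, 0.1371).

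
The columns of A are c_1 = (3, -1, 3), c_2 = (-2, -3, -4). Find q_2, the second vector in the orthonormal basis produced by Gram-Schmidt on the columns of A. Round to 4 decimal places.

q_2 = (0.0889, -0.9148, -0.3939)

q_1 = c_1/‖c_1‖ = (3, -1, 3)/4.3589 = (0.6882, -0.2294, 0.6882).
r_{12} = q_1·c_2 = -3.4412.
u_2 = c_2 + 3.4412·q_1 = (0.3684, -3.7895, -1.6316).
‖u_2‖ = 4.1422, so q_2 = (0.0889, -0.9148, -0.3939).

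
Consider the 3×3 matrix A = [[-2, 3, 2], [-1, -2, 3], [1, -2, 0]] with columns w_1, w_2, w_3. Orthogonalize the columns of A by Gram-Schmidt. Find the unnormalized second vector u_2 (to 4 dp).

w_1 = (-2, -1, 1); ‖w_1‖ = 2.4495, so e_1 = (-0.8165, -0.4082, 0.4082).
e_1·w_2 = (-0.8165)·3 + (-0.4082)·(-2) + 0.4082·(-2) = -2.4495.
u_2 = w_2 + 2.4495·e_1 = (1.0000, -3.0000, -1.0000).

u_2 = (1.0000, -3.0000, -1.0000)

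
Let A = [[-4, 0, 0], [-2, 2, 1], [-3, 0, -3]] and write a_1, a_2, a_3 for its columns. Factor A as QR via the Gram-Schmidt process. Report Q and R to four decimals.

a_1 = (-4, -2, -3); ‖a_1‖ = 5.3852, so q_1 = (-0.7428, -0.3714, -0.5571).
q_1·a_2 = (-0.7428)·0 + (-0.3714)·2 + (-0.5571)·0 = -0.7428.
u_2 = a_2 + 0.7428·q_1 = (-0.5517, 1.7241, -0.4138).
‖u_2‖ = 1.8570, so q_2 = (-0.2971, 0.9285, -0.2228).
q_1·a_3 = (-0.7428)·0 + (-0.3714)·1 + (-0.5571)·(-3) = 1.2999; q_2·a_3 = (-0.2971)·0 + 0.9285·1 + (-0.2228)·(-3) = 1.5970.
u_3 = a_3 − 1.2999·q_1 − 1.5970·q_2 = (1.4400, 0.0000, -1.9200).
‖u_3‖ = 2.4000, so q_3 = (0.6000, 0.0000, -0.8000).

Q = [[-0.7428, -0.2971, 0.6000], [-0.3714, 0.9285, 0.0000], [-0.5571, -0.2228, -0.8000]], R = [[5.3852, -0.7428, 1.2999], [0.0000, 1.8570, 1.5970], [0.0000, 0.0000, 2.4000]]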